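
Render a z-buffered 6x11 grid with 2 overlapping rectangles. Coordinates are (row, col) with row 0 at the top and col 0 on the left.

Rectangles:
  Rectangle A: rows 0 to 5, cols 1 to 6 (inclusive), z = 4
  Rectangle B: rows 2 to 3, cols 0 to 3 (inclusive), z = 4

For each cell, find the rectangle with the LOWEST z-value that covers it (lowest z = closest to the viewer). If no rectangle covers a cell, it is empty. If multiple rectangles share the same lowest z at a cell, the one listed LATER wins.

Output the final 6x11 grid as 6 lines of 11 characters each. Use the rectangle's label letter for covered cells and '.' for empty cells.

.AAAAAA....
.AAAAAA....
BBBBAAA....
BBBBAAA....
.AAAAAA....
.AAAAAA....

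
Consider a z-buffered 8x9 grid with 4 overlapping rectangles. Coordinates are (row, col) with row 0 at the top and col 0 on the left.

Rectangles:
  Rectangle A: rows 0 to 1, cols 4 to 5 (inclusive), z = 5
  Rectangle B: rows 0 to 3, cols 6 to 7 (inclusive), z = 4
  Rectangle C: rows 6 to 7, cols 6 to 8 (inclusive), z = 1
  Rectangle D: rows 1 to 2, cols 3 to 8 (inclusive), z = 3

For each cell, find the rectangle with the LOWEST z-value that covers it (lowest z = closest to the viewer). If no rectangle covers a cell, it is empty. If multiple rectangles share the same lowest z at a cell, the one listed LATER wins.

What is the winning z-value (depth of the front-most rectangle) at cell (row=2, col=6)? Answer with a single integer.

Check cell (2,6):
  A: rows 0-1 cols 4-5 -> outside (row miss)
  B: rows 0-3 cols 6-7 z=4 -> covers; best now B (z=4)
  C: rows 6-7 cols 6-8 -> outside (row miss)
  D: rows 1-2 cols 3-8 z=3 -> covers; best now D (z=3)
Winner: D at z=3

Answer: 3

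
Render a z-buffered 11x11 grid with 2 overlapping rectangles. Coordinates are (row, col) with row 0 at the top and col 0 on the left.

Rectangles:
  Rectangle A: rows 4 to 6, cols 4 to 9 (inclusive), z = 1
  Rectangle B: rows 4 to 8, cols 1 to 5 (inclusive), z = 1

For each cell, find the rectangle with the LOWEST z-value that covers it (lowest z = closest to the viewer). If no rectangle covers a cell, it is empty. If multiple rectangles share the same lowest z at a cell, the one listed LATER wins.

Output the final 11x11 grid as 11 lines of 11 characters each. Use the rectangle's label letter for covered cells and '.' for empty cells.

...........
...........
...........
...........
.BBBBBAAAA.
.BBBBBAAAA.
.BBBBBAAAA.
.BBBBB.....
.BBBBB.....
...........
...........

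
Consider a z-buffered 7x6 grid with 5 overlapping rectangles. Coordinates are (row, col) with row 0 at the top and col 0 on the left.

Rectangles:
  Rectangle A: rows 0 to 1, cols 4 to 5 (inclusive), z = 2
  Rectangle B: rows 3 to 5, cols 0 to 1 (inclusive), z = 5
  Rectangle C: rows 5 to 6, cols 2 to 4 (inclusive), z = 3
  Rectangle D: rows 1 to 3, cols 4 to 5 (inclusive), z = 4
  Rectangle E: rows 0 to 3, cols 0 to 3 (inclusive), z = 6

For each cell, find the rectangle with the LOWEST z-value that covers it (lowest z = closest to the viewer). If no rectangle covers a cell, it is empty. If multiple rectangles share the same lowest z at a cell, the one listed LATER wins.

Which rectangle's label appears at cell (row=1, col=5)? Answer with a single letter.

Answer: A

Derivation:
Check cell (1,5):
  A: rows 0-1 cols 4-5 z=2 -> covers; best now A (z=2)
  B: rows 3-5 cols 0-1 -> outside (row miss)
  C: rows 5-6 cols 2-4 -> outside (row miss)
  D: rows 1-3 cols 4-5 z=4 -> covers; best now A (z=2)
  E: rows 0-3 cols 0-3 -> outside (col miss)
Winner: A at z=2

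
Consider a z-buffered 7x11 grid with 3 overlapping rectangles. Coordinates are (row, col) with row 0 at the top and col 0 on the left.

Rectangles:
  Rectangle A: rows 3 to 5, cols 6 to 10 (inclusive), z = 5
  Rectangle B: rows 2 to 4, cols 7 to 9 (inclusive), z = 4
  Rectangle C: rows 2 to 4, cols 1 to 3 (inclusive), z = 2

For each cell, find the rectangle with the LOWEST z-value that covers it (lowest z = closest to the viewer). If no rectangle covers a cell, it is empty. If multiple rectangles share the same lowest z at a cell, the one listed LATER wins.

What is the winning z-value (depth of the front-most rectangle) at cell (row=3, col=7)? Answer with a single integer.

Answer: 4

Derivation:
Check cell (3,7):
  A: rows 3-5 cols 6-10 z=5 -> covers; best now A (z=5)
  B: rows 2-4 cols 7-9 z=4 -> covers; best now B (z=4)
  C: rows 2-4 cols 1-3 -> outside (col miss)
Winner: B at z=4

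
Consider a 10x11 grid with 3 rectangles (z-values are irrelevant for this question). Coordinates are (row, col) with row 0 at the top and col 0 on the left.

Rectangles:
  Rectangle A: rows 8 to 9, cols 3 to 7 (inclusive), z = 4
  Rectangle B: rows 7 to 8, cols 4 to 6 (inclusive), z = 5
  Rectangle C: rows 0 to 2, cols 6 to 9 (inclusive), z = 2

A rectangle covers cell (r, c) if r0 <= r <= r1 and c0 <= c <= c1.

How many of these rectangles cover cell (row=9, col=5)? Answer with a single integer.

Answer: 1

Derivation:
Check cell (9,5):
  A: rows 8-9 cols 3-7 -> covers
  B: rows 7-8 cols 4-6 -> outside (row miss)
  C: rows 0-2 cols 6-9 -> outside (row miss)
Count covering = 1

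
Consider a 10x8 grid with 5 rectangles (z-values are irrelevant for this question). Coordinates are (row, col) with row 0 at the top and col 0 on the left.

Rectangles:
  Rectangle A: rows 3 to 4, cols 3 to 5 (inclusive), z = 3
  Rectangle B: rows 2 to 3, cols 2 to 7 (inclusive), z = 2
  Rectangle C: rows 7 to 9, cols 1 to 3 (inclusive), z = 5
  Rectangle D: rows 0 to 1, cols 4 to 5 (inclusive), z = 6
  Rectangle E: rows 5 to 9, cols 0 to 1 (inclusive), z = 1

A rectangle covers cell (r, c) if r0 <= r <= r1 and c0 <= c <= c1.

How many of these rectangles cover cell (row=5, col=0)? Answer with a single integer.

Check cell (5,0):
  A: rows 3-4 cols 3-5 -> outside (row miss)
  B: rows 2-3 cols 2-7 -> outside (row miss)
  C: rows 7-9 cols 1-3 -> outside (row miss)
  D: rows 0-1 cols 4-5 -> outside (row miss)
  E: rows 5-9 cols 0-1 -> covers
Count covering = 1

Answer: 1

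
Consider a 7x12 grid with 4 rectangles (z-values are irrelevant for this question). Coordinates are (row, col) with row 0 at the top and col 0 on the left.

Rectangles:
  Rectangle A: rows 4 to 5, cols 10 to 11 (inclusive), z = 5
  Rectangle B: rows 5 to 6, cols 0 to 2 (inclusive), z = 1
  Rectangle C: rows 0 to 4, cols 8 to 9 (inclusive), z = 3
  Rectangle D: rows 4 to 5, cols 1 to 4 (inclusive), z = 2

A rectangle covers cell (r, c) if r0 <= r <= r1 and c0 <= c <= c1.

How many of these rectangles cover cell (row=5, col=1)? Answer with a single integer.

Check cell (5,1):
  A: rows 4-5 cols 10-11 -> outside (col miss)
  B: rows 5-6 cols 0-2 -> covers
  C: rows 0-4 cols 8-9 -> outside (row miss)
  D: rows 4-5 cols 1-4 -> covers
Count covering = 2

Answer: 2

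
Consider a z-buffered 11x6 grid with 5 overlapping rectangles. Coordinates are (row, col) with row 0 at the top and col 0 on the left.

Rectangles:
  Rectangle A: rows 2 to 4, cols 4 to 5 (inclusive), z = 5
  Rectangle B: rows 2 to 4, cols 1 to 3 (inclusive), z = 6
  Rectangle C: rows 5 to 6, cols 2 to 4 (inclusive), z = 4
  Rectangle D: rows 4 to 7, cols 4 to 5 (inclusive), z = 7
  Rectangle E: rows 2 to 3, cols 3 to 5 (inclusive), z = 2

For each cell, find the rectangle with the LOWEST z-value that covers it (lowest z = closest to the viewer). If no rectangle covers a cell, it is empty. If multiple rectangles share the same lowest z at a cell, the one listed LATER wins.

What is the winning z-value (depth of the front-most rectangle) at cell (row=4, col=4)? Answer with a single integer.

Check cell (4,4):
  A: rows 2-4 cols 4-5 z=5 -> covers; best now A (z=5)
  B: rows 2-4 cols 1-3 -> outside (col miss)
  C: rows 5-6 cols 2-4 -> outside (row miss)
  D: rows 4-7 cols 4-5 z=7 -> covers; best now A (z=5)
  E: rows 2-3 cols 3-5 -> outside (row miss)
Winner: A at z=5

Answer: 5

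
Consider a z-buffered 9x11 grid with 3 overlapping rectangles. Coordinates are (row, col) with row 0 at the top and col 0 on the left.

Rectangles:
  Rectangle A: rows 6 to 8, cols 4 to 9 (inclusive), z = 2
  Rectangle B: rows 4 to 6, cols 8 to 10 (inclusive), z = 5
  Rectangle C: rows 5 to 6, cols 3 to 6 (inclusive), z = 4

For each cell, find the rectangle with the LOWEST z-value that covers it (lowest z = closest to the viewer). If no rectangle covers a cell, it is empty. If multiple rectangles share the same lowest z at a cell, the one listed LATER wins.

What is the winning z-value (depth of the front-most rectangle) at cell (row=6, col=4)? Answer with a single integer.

Answer: 2

Derivation:
Check cell (6,4):
  A: rows 6-8 cols 4-9 z=2 -> covers; best now A (z=2)
  B: rows 4-6 cols 8-10 -> outside (col miss)
  C: rows 5-6 cols 3-6 z=4 -> covers; best now A (z=2)
Winner: A at z=2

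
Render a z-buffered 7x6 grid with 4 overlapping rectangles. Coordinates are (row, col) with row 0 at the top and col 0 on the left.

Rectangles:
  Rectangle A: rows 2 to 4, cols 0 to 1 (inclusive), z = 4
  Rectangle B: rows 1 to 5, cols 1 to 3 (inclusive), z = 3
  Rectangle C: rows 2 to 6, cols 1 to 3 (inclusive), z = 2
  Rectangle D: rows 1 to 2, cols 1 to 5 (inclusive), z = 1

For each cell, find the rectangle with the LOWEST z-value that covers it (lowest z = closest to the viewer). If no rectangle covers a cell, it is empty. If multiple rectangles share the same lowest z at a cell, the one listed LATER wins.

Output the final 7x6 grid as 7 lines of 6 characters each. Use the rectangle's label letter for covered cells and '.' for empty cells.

......
.DDDDD
ADDDDD
ACCC..
ACCC..
.CCC..
.CCC..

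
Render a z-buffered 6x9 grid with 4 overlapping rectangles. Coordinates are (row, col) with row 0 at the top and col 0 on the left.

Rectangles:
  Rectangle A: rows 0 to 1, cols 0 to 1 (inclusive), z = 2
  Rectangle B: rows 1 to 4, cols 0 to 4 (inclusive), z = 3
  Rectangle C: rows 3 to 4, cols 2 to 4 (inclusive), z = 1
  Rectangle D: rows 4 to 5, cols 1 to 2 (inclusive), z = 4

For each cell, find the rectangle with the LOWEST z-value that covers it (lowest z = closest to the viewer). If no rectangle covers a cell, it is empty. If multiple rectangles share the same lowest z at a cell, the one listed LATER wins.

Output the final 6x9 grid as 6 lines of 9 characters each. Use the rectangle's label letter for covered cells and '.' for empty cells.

AA.......
AABBB....
BBBBB....
BBCCC....
BBCCC....
.DD......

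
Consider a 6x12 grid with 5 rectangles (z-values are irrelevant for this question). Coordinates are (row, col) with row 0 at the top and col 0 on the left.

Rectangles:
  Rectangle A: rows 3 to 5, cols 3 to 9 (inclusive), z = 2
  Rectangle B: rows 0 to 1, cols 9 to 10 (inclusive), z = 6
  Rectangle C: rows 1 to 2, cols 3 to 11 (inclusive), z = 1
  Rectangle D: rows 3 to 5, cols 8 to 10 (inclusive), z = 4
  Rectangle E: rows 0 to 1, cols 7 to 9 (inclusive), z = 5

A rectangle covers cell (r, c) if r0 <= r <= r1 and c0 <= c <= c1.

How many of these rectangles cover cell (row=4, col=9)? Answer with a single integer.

Check cell (4,9):
  A: rows 3-5 cols 3-9 -> covers
  B: rows 0-1 cols 9-10 -> outside (row miss)
  C: rows 1-2 cols 3-11 -> outside (row miss)
  D: rows 3-5 cols 8-10 -> covers
  E: rows 0-1 cols 7-9 -> outside (row miss)
Count covering = 2

Answer: 2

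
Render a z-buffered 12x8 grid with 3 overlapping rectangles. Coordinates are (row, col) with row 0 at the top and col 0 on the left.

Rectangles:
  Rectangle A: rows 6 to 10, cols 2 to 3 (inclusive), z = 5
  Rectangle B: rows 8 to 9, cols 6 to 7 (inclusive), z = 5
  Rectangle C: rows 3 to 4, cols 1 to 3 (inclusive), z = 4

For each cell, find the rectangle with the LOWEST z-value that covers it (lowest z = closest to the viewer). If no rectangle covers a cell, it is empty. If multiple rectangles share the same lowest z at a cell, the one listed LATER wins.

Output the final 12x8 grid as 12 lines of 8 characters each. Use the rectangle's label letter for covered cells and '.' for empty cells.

........
........
........
.CCC....
.CCC....
........
..AA....
..AA....
..AA..BB
..AA..BB
..AA....
........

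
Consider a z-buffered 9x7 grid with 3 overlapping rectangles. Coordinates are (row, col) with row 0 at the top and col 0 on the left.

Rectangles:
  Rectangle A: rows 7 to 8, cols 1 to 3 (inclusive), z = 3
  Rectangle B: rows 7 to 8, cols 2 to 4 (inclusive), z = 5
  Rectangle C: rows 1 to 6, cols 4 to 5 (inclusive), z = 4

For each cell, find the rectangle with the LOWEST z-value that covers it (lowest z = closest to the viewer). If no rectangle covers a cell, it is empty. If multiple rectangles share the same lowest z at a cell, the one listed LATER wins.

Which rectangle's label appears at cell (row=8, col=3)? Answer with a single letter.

Check cell (8,3):
  A: rows 7-8 cols 1-3 z=3 -> covers; best now A (z=3)
  B: rows 7-8 cols 2-4 z=5 -> covers; best now A (z=3)
  C: rows 1-6 cols 4-5 -> outside (row miss)
Winner: A at z=3

Answer: A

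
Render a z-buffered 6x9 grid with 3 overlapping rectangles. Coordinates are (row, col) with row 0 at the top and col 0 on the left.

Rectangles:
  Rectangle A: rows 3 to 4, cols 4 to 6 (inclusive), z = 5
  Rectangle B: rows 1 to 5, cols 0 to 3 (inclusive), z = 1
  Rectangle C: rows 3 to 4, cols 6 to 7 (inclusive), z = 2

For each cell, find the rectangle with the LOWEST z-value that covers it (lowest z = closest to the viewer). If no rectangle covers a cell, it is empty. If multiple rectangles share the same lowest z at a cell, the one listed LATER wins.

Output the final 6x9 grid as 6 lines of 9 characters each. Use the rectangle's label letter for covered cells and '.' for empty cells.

.........
BBBB.....
BBBB.....
BBBBAACC.
BBBBAACC.
BBBB.....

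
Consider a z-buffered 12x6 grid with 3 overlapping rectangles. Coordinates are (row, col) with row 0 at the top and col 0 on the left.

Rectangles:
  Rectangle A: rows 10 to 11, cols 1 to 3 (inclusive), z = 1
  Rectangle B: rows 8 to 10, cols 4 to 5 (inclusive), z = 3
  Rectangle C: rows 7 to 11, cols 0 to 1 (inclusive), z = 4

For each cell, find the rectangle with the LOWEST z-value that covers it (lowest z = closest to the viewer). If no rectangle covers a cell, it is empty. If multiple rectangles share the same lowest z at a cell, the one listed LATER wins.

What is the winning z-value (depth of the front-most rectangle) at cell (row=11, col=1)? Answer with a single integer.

Answer: 1

Derivation:
Check cell (11,1):
  A: rows 10-11 cols 1-3 z=1 -> covers; best now A (z=1)
  B: rows 8-10 cols 4-5 -> outside (row miss)
  C: rows 7-11 cols 0-1 z=4 -> covers; best now A (z=1)
Winner: A at z=1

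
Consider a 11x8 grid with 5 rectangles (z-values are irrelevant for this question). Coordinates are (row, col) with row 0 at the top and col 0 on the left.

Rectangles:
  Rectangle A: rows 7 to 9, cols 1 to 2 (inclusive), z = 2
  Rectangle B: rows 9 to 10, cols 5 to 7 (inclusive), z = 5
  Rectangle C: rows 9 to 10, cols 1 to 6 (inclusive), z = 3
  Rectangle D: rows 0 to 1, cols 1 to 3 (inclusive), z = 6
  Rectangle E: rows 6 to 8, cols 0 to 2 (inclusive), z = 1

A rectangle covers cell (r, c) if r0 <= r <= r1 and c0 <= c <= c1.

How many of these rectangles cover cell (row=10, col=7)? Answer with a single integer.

Check cell (10,7):
  A: rows 7-9 cols 1-2 -> outside (row miss)
  B: rows 9-10 cols 5-7 -> covers
  C: rows 9-10 cols 1-6 -> outside (col miss)
  D: rows 0-1 cols 1-3 -> outside (row miss)
  E: rows 6-8 cols 0-2 -> outside (row miss)
Count covering = 1

Answer: 1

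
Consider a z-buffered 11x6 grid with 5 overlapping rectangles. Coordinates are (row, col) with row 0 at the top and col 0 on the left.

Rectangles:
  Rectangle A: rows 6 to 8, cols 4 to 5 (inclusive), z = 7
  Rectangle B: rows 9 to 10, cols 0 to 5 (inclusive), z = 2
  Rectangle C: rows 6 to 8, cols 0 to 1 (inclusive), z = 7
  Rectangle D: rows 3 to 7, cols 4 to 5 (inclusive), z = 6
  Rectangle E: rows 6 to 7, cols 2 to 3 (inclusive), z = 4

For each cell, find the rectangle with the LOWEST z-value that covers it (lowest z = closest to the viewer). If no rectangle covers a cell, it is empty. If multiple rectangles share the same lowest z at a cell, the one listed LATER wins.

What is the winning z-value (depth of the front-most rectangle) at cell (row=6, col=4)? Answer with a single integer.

Answer: 6

Derivation:
Check cell (6,4):
  A: rows 6-8 cols 4-5 z=7 -> covers; best now A (z=7)
  B: rows 9-10 cols 0-5 -> outside (row miss)
  C: rows 6-8 cols 0-1 -> outside (col miss)
  D: rows 3-7 cols 4-5 z=6 -> covers; best now D (z=6)
  E: rows 6-7 cols 2-3 -> outside (col miss)
Winner: D at z=6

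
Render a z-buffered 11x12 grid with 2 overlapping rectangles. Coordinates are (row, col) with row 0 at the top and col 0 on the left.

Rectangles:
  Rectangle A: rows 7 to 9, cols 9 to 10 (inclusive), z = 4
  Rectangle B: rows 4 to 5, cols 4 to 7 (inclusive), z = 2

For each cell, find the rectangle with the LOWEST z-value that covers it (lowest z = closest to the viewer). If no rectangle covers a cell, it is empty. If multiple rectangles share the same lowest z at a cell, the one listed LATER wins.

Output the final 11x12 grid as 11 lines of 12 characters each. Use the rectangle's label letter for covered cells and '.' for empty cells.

............
............
............
............
....BBBB....
....BBBB....
............
.........AA.
.........AA.
.........AA.
............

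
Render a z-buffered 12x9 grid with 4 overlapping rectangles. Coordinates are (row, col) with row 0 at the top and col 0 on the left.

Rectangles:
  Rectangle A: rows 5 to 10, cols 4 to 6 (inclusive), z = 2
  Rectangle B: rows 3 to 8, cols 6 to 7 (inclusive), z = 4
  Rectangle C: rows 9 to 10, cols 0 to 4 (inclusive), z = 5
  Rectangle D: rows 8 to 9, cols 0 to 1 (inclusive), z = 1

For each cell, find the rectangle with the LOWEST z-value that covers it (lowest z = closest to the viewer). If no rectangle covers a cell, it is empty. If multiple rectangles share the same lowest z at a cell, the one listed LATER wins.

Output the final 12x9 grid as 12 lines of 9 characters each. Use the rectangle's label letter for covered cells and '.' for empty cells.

.........
.........
.........
......BB.
......BB.
....AAAB.
....AAAB.
....AAAB.
DD..AAAB.
DDCCAAA..
CCCCAAA..
.........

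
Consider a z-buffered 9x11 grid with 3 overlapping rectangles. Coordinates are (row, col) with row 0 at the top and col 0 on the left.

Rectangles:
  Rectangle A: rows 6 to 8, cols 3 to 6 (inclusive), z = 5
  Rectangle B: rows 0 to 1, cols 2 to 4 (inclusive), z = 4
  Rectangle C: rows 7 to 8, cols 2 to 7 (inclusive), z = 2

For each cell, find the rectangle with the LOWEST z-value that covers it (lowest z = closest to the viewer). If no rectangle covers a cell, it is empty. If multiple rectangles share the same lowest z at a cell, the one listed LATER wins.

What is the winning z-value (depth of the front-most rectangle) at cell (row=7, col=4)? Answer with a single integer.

Check cell (7,4):
  A: rows 6-8 cols 3-6 z=5 -> covers; best now A (z=5)
  B: rows 0-1 cols 2-4 -> outside (row miss)
  C: rows 7-8 cols 2-7 z=2 -> covers; best now C (z=2)
Winner: C at z=2

Answer: 2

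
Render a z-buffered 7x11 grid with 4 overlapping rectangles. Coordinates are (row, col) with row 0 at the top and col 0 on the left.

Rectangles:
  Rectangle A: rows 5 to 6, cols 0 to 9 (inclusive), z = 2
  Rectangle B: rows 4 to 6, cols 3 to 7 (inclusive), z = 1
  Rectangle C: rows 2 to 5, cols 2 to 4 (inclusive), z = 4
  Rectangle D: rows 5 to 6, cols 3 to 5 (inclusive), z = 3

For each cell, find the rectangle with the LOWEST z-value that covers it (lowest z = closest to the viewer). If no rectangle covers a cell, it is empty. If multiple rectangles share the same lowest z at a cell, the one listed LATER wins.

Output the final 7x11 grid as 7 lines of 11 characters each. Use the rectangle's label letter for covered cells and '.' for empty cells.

...........
...........
..CCC......
..CCC......
..CBBBBB...
AAABBBBBAA.
AAABBBBBAA.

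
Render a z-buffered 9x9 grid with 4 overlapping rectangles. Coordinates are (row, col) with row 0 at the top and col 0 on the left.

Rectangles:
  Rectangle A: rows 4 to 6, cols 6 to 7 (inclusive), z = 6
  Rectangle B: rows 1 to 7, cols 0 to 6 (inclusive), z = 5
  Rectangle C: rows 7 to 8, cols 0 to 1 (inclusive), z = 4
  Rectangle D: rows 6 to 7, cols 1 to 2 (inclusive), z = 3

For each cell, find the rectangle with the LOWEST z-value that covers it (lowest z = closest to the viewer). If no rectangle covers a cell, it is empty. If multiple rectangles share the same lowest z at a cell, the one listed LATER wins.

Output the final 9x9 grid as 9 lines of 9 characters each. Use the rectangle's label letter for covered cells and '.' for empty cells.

.........
BBBBBBB..
BBBBBBB..
BBBBBBB..
BBBBBBBA.
BBBBBBBA.
BDDBBBBA.
CDDBBBB..
CC.......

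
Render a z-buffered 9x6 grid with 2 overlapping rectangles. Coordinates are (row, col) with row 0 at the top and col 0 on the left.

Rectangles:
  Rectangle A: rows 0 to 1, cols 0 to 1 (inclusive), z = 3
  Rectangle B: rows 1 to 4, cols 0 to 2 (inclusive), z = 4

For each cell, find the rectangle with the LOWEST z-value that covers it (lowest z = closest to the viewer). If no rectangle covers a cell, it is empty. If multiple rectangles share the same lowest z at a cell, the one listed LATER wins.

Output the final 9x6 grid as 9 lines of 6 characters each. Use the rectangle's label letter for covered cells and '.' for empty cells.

AA....
AAB...
BBB...
BBB...
BBB...
......
......
......
......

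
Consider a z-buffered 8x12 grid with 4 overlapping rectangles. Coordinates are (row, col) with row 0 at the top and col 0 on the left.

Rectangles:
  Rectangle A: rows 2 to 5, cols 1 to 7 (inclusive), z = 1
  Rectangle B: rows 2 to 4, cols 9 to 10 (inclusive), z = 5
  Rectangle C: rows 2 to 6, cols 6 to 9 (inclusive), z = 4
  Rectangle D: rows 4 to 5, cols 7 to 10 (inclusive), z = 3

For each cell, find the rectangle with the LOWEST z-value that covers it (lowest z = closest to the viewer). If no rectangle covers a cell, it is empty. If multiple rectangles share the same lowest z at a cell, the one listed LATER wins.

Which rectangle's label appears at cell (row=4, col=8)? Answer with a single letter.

Answer: D

Derivation:
Check cell (4,8):
  A: rows 2-5 cols 1-7 -> outside (col miss)
  B: rows 2-4 cols 9-10 -> outside (col miss)
  C: rows 2-6 cols 6-9 z=4 -> covers; best now C (z=4)
  D: rows 4-5 cols 7-10 z=3 -> covers; best now D (z=3)
Winner: D at z=3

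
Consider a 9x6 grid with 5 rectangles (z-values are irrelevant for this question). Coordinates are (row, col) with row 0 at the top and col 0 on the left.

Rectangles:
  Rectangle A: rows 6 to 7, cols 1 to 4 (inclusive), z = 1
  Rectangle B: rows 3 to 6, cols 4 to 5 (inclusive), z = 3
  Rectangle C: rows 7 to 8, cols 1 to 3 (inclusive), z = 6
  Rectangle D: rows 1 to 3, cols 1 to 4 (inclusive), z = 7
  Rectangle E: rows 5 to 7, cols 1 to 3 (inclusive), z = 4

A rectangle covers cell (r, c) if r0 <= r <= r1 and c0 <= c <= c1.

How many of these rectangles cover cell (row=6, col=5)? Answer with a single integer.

Check cell (6,5):
  A: rows 6-7 cols 1-4 -> outside (col miss)
  B: rows 3-6 cols 4-5 -> covers
  C: rows 7-8 cols 1-3 -> outside (row miss)
  D: rows 1-3 cols 1-4 -> outside (row miss)
  E: rows 5-7 cols 1-3 -> outside (col miss)
Count covering = 1

Answer: 1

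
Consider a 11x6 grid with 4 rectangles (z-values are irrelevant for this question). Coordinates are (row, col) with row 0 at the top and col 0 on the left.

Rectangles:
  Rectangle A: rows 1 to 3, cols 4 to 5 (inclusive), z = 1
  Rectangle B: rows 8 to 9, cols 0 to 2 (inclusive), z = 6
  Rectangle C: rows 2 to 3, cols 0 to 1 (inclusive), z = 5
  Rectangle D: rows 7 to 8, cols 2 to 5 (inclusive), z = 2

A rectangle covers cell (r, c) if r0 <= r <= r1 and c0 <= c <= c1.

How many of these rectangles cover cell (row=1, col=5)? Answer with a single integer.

Check cell (1,5):
  A: rows 1-3 cols 4-5 -> covers
  B: rows 8-9 cols 0-2 -> outside (row miss)
  C: rows 2-3 cols 0-1 -> outside (row miss)
  D: rows 7-8 cols 2-5 -> outside (row miss)
Count covering = 1

Answer: 1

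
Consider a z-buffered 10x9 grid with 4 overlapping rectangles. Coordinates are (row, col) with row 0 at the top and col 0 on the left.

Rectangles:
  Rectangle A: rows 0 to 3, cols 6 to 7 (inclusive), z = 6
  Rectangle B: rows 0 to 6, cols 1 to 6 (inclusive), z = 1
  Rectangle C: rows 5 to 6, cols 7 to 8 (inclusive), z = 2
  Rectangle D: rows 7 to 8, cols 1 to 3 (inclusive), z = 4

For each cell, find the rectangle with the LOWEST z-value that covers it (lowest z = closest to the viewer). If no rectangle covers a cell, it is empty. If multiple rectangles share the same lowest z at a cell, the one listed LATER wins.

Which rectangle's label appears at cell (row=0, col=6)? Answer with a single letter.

Check cell (0,6):
  A: rows 0-3 cols 6-7 z=6 -> covers; best now A (z=6)
  B: rows 0-6 cols 1-6 z=1 -> covers; best now B (z=1)
  C: rows 5-6 cols 7-8 -> outside (row miss)
  D: rows 7-8 cols 1-3 -> outside (row miss)
Winner: B at z=1

Answer: B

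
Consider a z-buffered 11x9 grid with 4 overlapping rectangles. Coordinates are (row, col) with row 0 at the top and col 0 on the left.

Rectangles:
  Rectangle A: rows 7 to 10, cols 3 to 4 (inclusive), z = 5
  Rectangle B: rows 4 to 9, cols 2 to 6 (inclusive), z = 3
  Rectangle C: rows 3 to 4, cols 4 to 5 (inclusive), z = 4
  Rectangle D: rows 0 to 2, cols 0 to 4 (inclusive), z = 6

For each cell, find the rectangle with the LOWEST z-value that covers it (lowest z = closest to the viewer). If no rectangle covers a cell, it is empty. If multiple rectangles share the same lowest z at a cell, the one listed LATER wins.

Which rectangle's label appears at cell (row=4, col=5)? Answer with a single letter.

Answer: B

Derivation:
Check cell (4,5):
  A: rows 7-10 cols 3-4 -> outside (row miss)
  B: rows 4-9 cols 2-6 z=3 -> covers; best now B (z=3)
  C: rows 3-4 cols 4-5 z=4 -> covers; best now B (z=3)
  D: rows 0-2 cols 0-4 -> outside (row miss)
Winner: B at z=3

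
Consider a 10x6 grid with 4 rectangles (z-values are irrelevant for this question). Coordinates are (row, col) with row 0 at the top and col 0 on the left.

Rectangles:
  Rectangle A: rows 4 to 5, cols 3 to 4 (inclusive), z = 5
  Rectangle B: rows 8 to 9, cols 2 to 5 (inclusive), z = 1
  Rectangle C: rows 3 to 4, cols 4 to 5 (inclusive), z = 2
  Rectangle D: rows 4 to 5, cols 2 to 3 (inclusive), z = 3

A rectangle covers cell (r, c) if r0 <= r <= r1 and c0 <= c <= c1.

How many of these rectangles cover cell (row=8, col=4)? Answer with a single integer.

Answer: 1

Derivation:
Check cell (8,4):
  A: rows 4-5 cols 3-4 -> outside (row miss)
  B: rows 8-9 cols 2-5 -> covers
  C: rows 3-4 cols 4-5 -> outside (row miss)
  D: rows 4-5 cols 2-3 -> outside (row miss)
Count covering = 1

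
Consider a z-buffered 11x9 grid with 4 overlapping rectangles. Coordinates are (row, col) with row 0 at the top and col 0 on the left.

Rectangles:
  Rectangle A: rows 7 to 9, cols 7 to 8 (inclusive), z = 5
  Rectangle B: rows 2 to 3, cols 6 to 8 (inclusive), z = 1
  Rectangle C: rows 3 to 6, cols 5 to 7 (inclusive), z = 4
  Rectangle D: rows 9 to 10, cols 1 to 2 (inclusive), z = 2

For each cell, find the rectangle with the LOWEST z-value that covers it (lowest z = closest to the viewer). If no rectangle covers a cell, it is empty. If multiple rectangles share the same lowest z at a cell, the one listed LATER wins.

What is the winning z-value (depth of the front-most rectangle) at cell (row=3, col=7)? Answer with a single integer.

Answer: 1

Derivation:
Check cell (3,7):
  A: rows 7-9 cols 7-8 -> outside (row miss)
  B: rows 2-3 cols 6-8 z=1 -> covers; best now B (z=1)
  C: rows 3-6 cols 5-7 z=4 -> covers; best now B (z=1)
  D: rows 9-10 cols 1-2 -> outside (row miss)
Winner: B at z=1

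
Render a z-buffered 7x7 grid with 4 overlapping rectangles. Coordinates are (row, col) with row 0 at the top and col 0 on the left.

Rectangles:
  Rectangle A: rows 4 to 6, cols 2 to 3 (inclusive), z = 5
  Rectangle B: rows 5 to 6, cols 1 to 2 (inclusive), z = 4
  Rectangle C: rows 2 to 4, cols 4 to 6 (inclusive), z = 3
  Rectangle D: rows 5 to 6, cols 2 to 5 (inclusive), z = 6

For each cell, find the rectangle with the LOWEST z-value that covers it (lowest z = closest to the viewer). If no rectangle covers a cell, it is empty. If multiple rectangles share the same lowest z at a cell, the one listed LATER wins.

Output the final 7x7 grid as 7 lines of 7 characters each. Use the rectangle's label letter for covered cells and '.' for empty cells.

.......
.......
....CCC
....CCC
..AACCC
.BBADD.
.BBADD.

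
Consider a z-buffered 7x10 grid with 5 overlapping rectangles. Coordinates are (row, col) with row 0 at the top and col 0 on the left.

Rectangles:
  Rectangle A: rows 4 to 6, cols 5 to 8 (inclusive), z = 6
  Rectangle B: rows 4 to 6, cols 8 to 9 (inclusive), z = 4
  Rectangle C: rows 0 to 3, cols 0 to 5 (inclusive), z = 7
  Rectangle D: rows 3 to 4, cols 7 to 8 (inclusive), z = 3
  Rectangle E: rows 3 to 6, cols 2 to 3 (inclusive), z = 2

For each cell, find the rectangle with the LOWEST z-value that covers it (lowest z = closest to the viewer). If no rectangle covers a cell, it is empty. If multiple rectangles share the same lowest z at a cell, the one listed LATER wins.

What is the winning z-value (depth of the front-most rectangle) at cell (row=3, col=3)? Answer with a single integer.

Answer: 2

Derivation:
Check cell (3,3):
  A: rows 4-6 cols 5-8 -> outside (row miss)
  B: rows 4-6 cols 8-9 -> outside (row miss)
  C: rows 0-3 cols 0-5 z=7 -> covers; best now C (z=7)
  D: rows 3-4 cols 7-8 -> outside (col miss)
  E: rows 3-6 cols 2-3 z=2 -> covers; best now E (z=2)
Winner: E at z=2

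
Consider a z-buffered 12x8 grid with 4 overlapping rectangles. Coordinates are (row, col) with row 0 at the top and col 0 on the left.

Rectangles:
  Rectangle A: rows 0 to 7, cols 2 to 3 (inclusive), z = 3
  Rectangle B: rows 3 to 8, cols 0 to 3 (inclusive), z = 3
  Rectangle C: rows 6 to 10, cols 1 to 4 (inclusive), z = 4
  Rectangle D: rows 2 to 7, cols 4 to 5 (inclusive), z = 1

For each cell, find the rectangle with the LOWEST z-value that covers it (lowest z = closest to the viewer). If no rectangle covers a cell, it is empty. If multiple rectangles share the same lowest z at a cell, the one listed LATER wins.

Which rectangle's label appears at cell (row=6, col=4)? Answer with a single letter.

Answer: D

Derivation:
Check cell (6,4):
  A: rows 0-7 cols 2-3 -> outside (col miss)
  B: rows 3-8 cols 0-3 -> outside (col miss)
  C: rows 6-10 cols 1-4 z=4 -> covers; best now C (z=4)
  D: rows 2-7 cols 4-5 z=1 -> covers; best now D (z=1)
Winner: D at z=1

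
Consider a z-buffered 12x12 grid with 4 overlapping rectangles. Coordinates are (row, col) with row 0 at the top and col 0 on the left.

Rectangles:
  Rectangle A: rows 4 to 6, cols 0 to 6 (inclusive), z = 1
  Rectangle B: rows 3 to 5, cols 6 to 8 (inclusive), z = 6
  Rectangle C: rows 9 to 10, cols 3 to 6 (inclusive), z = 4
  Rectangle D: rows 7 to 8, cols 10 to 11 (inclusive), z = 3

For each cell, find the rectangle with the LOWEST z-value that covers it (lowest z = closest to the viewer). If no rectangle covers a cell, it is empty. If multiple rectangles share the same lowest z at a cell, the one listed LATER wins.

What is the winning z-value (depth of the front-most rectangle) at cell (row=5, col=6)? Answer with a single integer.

Answer: 1

Derivation:
Check cell (5,6):
  A: rows 4-6 cols 0-6 z=1 -> covers; best now A (z=1)
  B: rows 3-5 cols 6-8 z=6 -> covers; best now A (z=1)
  C: rows 9-10 cols 3-6 -> outside (row miss)
  D: rows 7-8 cols 10-11 -> outside (row miss)
Winner: A at z=1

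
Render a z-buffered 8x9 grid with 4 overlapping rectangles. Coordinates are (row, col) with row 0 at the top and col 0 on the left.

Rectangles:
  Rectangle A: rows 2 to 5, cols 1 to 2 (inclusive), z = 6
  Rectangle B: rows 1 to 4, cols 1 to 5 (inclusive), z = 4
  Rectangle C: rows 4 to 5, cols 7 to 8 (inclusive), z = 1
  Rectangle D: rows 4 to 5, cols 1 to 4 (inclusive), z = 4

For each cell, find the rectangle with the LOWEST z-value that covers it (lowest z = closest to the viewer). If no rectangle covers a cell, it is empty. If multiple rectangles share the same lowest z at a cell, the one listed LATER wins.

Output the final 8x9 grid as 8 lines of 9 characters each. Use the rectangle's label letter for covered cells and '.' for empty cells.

.........
.BBBBB...
.BBBBB...
.BBBBB...
.DDDDB.CC
.DDDD..CC
.........
.........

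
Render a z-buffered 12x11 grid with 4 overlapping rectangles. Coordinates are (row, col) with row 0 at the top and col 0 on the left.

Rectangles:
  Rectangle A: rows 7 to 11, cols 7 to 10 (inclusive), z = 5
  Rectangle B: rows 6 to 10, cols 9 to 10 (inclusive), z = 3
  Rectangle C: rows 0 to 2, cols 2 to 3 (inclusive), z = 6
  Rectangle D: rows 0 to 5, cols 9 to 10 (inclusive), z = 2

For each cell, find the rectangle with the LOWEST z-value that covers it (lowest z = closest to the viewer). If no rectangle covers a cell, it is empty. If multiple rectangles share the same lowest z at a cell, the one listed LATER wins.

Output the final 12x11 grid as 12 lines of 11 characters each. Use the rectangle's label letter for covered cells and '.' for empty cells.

..CC.....DD
..CC.....DD
..CC.....DD
.........DD
.........DD
.........DD
.........BB
.......AABB
.......AABB
.......AABB
.......AABB
.......AAAA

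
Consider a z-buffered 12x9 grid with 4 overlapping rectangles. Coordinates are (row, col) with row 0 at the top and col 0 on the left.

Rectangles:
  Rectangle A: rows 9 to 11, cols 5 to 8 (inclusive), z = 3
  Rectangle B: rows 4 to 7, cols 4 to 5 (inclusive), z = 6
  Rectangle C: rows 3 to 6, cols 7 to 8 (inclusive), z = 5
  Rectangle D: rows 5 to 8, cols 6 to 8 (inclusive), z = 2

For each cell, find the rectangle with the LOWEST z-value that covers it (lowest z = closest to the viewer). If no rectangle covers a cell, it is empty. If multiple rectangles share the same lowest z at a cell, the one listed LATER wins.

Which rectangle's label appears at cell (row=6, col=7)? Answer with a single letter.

Answer: D

Derivation:
Check cell (6,7):
  A: rows 9-11 cols 5-8 -> outside (row miss)
  B: rows 4-7 cols 4-5 -> outside (col miss)
  C: rows 3-6 cols 7-8 z=5 -> covers; best now C (z=5)
  D: rows 5-8 cols 6-8 z=2 -> covers; best now D (z=2)
Winner: D at z=2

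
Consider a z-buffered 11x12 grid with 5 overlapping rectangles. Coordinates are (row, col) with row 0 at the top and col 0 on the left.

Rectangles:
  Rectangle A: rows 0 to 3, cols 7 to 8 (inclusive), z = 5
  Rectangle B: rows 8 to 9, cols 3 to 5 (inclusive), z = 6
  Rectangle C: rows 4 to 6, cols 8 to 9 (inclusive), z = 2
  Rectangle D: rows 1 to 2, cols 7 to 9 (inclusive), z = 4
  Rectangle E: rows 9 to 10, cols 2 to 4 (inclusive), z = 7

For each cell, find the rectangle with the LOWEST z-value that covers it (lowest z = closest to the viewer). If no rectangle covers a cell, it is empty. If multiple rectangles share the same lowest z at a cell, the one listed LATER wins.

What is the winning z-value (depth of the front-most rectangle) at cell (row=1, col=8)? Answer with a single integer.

Answer: 4

Derivation:
Check cell (1,8):
  A: rows 0-3 cols 7-8 z=5 -> covers; best now A (z=5)
  B: rows 8-9 cols 3-5 -> outside (row miss)
  C: rows 4-6 cols 8-9 -> outside (row miss)
  D: rows 1-2 cols 7-9 z=4 -> covers; best now D (z=4)
  E: rows 9-10 cols 2-4 -> outside (row miss)
Winner: D at z=4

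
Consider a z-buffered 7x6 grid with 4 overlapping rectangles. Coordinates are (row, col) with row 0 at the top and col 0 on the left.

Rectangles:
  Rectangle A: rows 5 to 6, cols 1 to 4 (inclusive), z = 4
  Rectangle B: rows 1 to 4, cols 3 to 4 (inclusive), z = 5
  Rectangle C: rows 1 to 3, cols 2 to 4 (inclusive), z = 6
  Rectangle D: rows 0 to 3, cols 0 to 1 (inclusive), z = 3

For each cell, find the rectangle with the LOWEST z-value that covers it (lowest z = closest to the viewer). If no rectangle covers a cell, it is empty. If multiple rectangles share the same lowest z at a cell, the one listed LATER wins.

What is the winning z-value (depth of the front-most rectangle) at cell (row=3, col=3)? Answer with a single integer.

Answer: 5

Derivation:
Check cell (3,3):
  A: rows 5-6 cols 1-4 -> outside (row miss)
  B: rows 1-4 cols 3-4 z=5 -> covers; best now B (z=5)
  C: rows 1-3 cols 2-4 z=6 -> covers; best now B (z=5)
  D: rows 0-3 cols 0-1 -> outside (col miss)
Winner: B at z=5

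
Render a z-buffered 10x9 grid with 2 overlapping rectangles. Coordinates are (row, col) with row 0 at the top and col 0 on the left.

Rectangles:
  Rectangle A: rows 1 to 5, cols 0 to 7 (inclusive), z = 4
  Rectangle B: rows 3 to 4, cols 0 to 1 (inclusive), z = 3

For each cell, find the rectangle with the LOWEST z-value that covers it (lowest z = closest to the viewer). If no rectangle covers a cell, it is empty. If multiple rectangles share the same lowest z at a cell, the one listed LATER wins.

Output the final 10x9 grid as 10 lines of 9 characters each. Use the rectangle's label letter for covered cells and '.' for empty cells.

.........
AAAAAAAA.
AAAAAAAA.
BBAAAAAA.
BBAAAAAA.
AAAAAAAA.
.........
.........
.........
.........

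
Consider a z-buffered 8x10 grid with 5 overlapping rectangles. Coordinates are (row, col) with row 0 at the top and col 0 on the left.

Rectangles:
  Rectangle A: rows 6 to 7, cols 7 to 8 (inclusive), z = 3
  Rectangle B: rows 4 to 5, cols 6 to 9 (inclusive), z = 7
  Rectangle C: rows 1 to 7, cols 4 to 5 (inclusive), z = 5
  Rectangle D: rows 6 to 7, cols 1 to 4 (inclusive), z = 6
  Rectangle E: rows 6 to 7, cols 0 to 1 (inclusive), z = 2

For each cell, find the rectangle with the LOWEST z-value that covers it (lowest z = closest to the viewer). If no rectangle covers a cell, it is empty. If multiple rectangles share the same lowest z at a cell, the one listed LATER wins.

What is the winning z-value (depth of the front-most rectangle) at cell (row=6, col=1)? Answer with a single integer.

Answer: 2

Derivation:
Check cell (6,1):
  A: rows 6-7 cols 7-8 -> outside (col miss)
  B: rows 4-5 cols 6-9 -> outside (row miss)
  C: rows 1-7 cols 4-5 -> outside (col miss)
  D: rows 6-7 cols 1-4 z=6 -> covers; best now D (z=6)
  E: rows 6-7 cols 0-1 z=2 -> covers; best now E (z=2)
Winner: E at z=2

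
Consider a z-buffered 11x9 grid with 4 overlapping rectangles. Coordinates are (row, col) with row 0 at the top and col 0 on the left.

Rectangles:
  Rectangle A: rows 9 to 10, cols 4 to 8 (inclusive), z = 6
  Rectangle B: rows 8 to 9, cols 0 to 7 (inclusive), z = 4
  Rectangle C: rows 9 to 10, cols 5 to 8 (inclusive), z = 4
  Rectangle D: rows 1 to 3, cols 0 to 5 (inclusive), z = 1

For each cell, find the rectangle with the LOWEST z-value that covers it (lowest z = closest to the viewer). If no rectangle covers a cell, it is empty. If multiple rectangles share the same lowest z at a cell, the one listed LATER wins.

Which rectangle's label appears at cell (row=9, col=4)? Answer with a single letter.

Answer: B

Derivation:
Check cell (9,4):
  A: rows 9-10 cols 4-8 z=6 -> covers; best now A (z=6)
  B: rows 8-9 cols 0-7 z=4 -> covers; best now B (z=4)
  C: rows 9-10 cols 5-8 -> outside (col miss)
  D: rows 1-3 cols 0-5 -> outside (row miss)
Winner: B at z=4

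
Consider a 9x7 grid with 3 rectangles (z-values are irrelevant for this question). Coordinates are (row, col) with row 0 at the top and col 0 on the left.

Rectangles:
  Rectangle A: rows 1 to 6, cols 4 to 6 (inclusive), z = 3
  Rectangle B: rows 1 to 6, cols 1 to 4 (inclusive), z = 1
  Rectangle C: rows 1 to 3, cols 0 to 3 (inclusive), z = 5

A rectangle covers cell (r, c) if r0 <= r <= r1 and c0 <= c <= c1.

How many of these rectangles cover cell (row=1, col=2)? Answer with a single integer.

Check cell (1,2):
  A: rows 1-6 cols 4-6 -> outside (col miss)
  B: rows 1-6 cols 1-4 -> covers
  C: rows 1-3 cols 0-3 -> covers
Count covering = 2

Answer: 2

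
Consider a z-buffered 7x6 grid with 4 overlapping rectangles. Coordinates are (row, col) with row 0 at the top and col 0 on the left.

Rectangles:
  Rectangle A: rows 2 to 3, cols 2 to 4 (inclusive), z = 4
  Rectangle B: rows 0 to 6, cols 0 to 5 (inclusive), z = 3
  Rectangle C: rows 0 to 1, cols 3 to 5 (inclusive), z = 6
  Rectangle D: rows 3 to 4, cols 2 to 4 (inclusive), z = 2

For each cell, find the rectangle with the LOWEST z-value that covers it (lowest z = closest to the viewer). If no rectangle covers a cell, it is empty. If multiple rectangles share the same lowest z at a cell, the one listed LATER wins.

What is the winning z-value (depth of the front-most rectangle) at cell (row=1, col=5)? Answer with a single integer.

Check cell (1,5):
  A: rows 2-3 cols 2-4 -> outside (row miss)
  B: rows 0-6 cols 0-5 z=3 -> covers; best now B (z=3)
  C: rows 0-1 cols 3-5 z=6 -> covers; best now B (z=3)
  D: rows 3-4 cols 2-4 -> outside (row miss)
Winner: B at z=3

Answer: 3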